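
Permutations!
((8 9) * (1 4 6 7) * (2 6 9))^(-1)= (1 7 6 2 8 9 4)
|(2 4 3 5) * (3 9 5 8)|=4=|(2 4 9 5)(3 8)|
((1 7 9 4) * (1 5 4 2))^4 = (9) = ((1 7 9 2)(4 5))^4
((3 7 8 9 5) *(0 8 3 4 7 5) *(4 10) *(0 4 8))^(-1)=((3 5 10 8 9 4 7))^(-1)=(3 7 4 9 8 10 5)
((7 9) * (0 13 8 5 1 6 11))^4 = (0 1 13 6 8 11 5)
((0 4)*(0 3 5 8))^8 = ((0 4 3 5 8))^8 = (0 5 4 8 3)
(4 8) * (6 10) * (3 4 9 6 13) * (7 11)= (3 4 8 9 6 10 13)(7 11)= [0, 1, 2, 4, 8, 5, 10, 11, 9, 6, 13, 7, 12, 3]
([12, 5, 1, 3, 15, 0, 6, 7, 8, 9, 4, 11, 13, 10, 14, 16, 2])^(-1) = [5, 2, 16, 3, 10, 1, 6, 7, 8, 9, 13, 11, 0, 12, 14, 4, 15]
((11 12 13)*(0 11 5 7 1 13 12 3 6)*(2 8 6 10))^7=(1 7 5 13)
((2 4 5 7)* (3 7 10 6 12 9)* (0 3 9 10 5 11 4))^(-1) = ((0 3 7 2)(4 11)(6 12 10))^(-1) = (0 2 7 3)(4 11)(6 10 12)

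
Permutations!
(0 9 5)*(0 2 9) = (2 9 5) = [0, 1, 9, 3, 4, 2, 6, 7, 8, 5]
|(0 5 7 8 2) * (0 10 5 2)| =6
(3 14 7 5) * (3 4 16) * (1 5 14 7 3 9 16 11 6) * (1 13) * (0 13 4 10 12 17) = (0 13 1 5 10 12 17)(3 7 14)(4 11 6)(9 16) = [13, 5, 2, 7, 11, 10, 4, 14, 8, 16, 12, 6, 17, 1, 3, 15, 9, 0]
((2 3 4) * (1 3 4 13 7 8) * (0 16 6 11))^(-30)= (0 6)(11 16)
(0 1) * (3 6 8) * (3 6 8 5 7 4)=(0 1)(3 8 6 5 7 4)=[1, 0, 2, 8, 3, 7, 5, 4, 6]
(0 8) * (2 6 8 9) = (0 9 2 6 8) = [9, 1, 6, 3, 4, 5, 8, 7, 0, 2]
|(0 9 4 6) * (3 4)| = 5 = |(0 9 3 4 6)|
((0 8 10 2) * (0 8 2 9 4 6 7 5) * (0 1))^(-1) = ((0 2 8 10 9 4 6 7 5 1))^(-1) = (0 1 5 7 6 4 9 10 8 2)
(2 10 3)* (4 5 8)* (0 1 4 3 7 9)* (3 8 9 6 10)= (0 1 4 5 9)(2 3)(6 10 7)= [1, 4, 3, 2, 5, 9, 10, 6, 8, 0, 7]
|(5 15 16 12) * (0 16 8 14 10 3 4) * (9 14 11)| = 12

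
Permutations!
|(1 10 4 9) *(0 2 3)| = 12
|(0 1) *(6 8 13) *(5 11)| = 6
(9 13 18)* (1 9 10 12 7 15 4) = (1 9 13 18 10 12 7 15 4) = [0, 9, 2, 3, 1, 5, 6, 15, 8, 13, 12, 11, 7, 18, 14, 4, 16, 17, 10]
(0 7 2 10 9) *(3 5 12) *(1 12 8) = (0 7 2 10 9)(1 12 3 5 8) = [7, 12, 10, 5, 4, 8, 6, 2, 1, 0, 9, 11, 3]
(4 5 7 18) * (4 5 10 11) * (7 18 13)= [0, 1, 2, 3, 10, 18, 6, 13, 8, 9, 11, 4, 12, 7, 14, 15, 16, 17, 5]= (4 10 11)(5 18)(7 13)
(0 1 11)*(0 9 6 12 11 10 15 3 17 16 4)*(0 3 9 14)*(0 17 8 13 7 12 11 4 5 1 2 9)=(0 2 9 6 11 14 17 16 5 1 10 15)(3 8 13 7 12 4)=[2, 10, 9, 8, 3, 1, 11, 12, 13, 6, 15, 14, 4, 7, 17, 0, 5, 16]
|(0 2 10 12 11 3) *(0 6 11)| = |(0 2 10 12)(3 6 11)| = 12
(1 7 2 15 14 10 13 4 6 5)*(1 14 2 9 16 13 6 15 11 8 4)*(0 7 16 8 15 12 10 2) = (0 7 9 8 4 12 10 6 5 14 2 11 15)(1 16 13) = [7, 16, 11, 3, 12, 14, 5, 9, 4, 8, 6, 15, 10, 1, 2, 0, 13]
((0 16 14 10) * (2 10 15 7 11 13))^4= (0 7 10 15 2 14 13 16 11)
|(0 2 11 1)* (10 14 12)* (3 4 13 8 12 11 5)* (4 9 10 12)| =|(0 2 5 3 9 10 14 11 1)(4 13 8)| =9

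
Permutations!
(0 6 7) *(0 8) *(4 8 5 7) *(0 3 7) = (0 6 4 8 3 7 5) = [6, 1, 2, 7, 8, 0, 4, 5, 3]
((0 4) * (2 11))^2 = ((0 4)(2 11))^2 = (11)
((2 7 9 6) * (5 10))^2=((2 7 9 6)(5 10))^2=(10)(2 9)(6 7)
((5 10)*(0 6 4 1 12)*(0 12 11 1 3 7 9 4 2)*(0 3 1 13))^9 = ((0 6 2 3 7 9 4 1 11 13)(5 10))^9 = (0 13 11 1 4 9 7 3 2 6)(5 10)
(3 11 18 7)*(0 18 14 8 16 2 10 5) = (0 18 7 3 11 14 8 16 2 10 5) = [18, 1, 10, 11, 4, 0, 6, 3, 16, 9, 5, 14, 12, 13, 8, 15, 2, 17, 7]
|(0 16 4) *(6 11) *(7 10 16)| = |(0 7 10 16 4)(6 11)| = 10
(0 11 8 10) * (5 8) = (0 11 5 8 10) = [11, 1, 2, 3, 4, 8, 6, 7, 10, 9, 0, 5]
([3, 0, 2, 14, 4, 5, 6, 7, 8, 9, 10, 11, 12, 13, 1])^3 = (0 1 14 3)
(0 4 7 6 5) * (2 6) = (0 4 7 2 6 5) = [4, 1, 6, 3, 7, 0, 5, 2]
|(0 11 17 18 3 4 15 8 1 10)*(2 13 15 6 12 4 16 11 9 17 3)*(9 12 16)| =16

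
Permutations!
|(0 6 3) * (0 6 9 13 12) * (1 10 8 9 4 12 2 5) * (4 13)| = |(0 13 2 5 1 10 8 9 4 12)(3 6)| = 10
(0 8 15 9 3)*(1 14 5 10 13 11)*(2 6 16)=(0 8 15 9 3)(1 14 5 10 13 11)(2 6 16)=[8, 14, 6, 0, 4, 10, 16, 7, 15, 3, 13, 1, 12, 11, 5, 9, 2]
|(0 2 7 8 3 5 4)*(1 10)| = 14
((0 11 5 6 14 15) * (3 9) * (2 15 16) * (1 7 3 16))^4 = (0 14 9)(1 16 11)(2 5 7)(3 15 6)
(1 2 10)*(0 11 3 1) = [11, 2, 10, 1, 4, 5, 6, 7, 8, 9, 0, 3] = (0 11 3 1 2 10)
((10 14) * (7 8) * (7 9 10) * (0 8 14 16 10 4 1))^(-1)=((0 8 9 4 1)(7 14)(10 16))^(-1)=(0 1 4 9 8)(7 14)(10 16)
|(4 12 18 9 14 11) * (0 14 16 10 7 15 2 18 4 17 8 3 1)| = 14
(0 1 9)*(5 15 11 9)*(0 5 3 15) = (0 1 3 15 11 9 5) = [1, 3, 2, 15, 4, 0, 6, 7, 8, 5, 10, 9, 12, 13, 14, 11]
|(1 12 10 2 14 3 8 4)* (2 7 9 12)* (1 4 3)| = |(1 2 14)(3 8)(7 9 12 10)| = 12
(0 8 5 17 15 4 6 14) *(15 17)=[8, 1, 2, 3, 6, 15, 14, 7, 5, 9, 10, 11, 12, 13, 0, 4, 16, 17]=(17)(0 8 5 15 4 6 14)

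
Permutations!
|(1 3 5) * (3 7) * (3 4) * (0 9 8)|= 15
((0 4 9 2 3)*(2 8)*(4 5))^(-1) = ((0 5 4 9 8 2 3))^(-1) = (0 3 2 8 9 4 5)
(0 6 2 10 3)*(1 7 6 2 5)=[2, 7, 10, 0, 4, 1, 5, 6, 8, 9, 3]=(0 2 10 3)(1 7 6 5)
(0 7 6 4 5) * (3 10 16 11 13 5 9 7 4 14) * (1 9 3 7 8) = [4, 9, 2, 10, 3, 0, 14, 6, 1, 8, 16, 13, 12, 5, 7, 15, 11] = (0 4 3 10 16 11 13 5)(1 9 8)(6 14 7)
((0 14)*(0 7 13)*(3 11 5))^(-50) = ((0 14 7 13)(3 11 5))^(-50) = (0 7)(3 11 5)(13 14)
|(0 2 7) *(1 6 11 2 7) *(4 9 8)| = |(0 7)(1 6 11 2)(4 9 8)| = 12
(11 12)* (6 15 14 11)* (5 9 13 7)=(5 9 13 7)(6 15 14 11 12)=[0, 1, 2, 3, 4, 9, 15, 5, 8, 13, 10, 12, 6, 7, 11, 14]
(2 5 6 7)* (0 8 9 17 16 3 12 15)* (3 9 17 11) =[8, 1, 5, 12, 4, 6, 7, 2, 17, 11, 10, 3, 15, 13, 14, 0, 9, 16] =(0 8 17 16 9 11 3 12 15)(2 5 6 7)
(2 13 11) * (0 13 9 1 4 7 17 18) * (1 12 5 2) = (0 13 11 1 4 7 17 18)(2 9 12 5) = [13, 4, 9, 3, 7, 2, 6, 17, 8, 12, 10, 1, 5, 11, 14, 15, 16, 18, 0]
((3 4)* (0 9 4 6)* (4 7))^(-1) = (0 6 3 4 7 9)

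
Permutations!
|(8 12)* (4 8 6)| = 4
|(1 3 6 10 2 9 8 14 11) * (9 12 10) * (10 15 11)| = 11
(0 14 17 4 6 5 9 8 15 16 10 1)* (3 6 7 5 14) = [3, 0, 2, 6, 7, 9, 14, 5, 15, 8, 1, 11, 12, 13, 17, 16, 10, 4] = (0 3 6 14 17 4 7 5 9 8 15 16 10 1)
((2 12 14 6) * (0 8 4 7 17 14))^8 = (0 12 2 6 14 17 7 4 8)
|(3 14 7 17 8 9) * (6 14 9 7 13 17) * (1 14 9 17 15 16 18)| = 6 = |(1 14 13 15 16 18)(3 17 8 7 6 9)|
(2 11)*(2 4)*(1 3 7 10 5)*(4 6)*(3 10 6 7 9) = (1 10 5)(2 11 7 6 4)(3 9) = [0, 10, 11, 9, 2, 1, 4, 6, 8, 3, 5, 7]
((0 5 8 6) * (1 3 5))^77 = ((0 1 3 5 8 6))^77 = (0 6 8 5 3 1)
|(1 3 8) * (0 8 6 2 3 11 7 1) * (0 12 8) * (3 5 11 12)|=|(1 12 8 3 6 2 5 11 7)|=9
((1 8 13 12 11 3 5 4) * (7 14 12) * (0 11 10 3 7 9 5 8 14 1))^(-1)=((0 11 7 1 14 12 10 3 8 13 9 5 4))^(-1)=(0 4 5 9 13 8 3 10 12 14 1 7 11)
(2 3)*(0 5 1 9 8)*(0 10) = [5, 9, 3, 2, 4, 1, 6, 7, 10, 8, 0] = (0 5 1 9 8 10)(2 3)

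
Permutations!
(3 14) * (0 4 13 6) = (0 4 13 6)(3 14) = [4, 1, 2, 14, 13, 5, 0, 7, 8, 9, 10, 11, 12, 6, 3]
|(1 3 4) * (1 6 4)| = |(1 3)(4 6)| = 2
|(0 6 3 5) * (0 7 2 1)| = 7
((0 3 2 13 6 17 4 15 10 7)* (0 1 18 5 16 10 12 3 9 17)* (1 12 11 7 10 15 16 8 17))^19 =(0 1 5 17 16 11 12 2 6 9 18 8 4 15 7 3 13)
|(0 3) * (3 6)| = 3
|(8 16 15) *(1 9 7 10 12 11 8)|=9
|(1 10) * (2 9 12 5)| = 4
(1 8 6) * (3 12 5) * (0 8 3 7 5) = (0 8 6 1 3 12)(5 7) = [8, 3, 2, 12, 4, 7, 1, 5, 6, 9, 10, 11, 0]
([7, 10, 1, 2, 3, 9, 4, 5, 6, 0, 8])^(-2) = [5, 3, 4, 6, 8, 0, 10, 9, 1, 7, 2]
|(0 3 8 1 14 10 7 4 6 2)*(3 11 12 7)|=35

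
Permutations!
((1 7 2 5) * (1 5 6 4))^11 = (1 7 2 6 4)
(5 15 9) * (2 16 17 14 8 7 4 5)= (2 16 17 14 8 7 4 5 15 9)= [0, 1, 16, 3, 5, 15, 6, 4, 7, 2, 10, 11, 12, 13, 8, 9, 17, 14]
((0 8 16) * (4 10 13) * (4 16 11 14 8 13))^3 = (16)(4 10)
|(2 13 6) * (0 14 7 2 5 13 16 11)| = 6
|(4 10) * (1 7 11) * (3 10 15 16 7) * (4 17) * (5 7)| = 10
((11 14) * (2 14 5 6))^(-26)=(2 6 5 11 14)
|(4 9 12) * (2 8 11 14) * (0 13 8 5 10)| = 24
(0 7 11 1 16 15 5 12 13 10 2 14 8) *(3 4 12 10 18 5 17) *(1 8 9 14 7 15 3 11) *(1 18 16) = (0 15 17 11 8)(2 7 18 5 10)(3 4 12 13 16)(9 14) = [15, 1, 7, 4, 12, 10, 6, 18, 0, 14, 2, 8, 13, 16, 9, 17, 3, 11, 5]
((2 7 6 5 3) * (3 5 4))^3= (2 4 7 3 6)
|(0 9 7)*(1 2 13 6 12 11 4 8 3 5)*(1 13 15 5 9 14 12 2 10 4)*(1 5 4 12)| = 16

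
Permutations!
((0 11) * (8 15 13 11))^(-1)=(0 11 13 15 8)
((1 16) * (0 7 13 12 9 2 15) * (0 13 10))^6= (16)(2 15 13 12 9)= ((0 7 10)(1 16)(2 15 13 12 9))^6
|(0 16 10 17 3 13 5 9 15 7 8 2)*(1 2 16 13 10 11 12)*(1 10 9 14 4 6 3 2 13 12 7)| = |(0 12 10 17 2)(1 13 5 14 4 6 3 9 15)(7 8 16 11)| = 180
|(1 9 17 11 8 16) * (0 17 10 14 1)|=|(0 17 11 8 16)(1 9 10 14)|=20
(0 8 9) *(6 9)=(0 8 6 9)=[8, 1, 2, 3, 4, 5, 9, 7, 6, 0]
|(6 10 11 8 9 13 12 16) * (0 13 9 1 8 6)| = 12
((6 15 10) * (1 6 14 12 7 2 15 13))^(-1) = ((1 6 13)(2 15 10 14 12 7))^(-1) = (1 13 6)(2 7 12 14 10 15)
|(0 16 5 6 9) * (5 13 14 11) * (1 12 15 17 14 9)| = |(0 16 13 9)(1 12 15 17 14 11 5 6)| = 8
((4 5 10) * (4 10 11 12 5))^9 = (12)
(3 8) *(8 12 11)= (3 12 11 8)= [0, 1, 2, 12, 4, 5, 6, 7, 3, 9, 10, 8, 11]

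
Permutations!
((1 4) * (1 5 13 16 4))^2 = (4 13)(5 16)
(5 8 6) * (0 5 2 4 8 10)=[5, 1, 4, 3, 8, 10, 2, 7, 6, 9, 0]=(0 5 10)(2 4 8 6)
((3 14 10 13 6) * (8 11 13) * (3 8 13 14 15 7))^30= (15)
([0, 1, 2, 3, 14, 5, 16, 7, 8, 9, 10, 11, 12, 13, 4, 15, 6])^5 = [0, 1, 2, 3, 14, 5, 16, 7, 8, 9, 10, 11, 12, 13, 4, 15, 6]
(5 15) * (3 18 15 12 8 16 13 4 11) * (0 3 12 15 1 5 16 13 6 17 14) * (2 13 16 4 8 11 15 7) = (0 3 18 1 5 7 2 13 8 16 6 17 14)(4 15)(11 12) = [3, 5, 13, 18, 15, 7, 17, 2, 16, 9, 10, 12, 11, 8, 0, 4, 6, 14, 1]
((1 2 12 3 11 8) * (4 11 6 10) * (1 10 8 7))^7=(1 4 6 2 11 8 12 7 10 3)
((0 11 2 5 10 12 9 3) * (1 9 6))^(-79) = ((0 11 2 5 10 12 6 1 9 3))^(-79) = (0 11 2 5 10 12 6 1 9 3)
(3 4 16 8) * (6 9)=(3 4 16 8)(6 9)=[0, 1, 2, 4, 16, 5, 9, 7, 3, 6, 10, 11, 12, 13, 14, 15, 8]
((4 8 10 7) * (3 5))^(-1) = ((3 5)(4 8 10 7))^(-1) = (3 5)(4 7 10 8)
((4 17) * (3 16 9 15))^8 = (17)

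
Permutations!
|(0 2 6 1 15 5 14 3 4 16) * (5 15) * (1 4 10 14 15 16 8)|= 9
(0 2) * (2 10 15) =(0 10 15 2) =[10, 1, 0, 3, 4, 5, 6, 7, 8, 9, 15, 11, 12, 13, 14, 2]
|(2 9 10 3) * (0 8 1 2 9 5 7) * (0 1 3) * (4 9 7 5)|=|(0 8 3 7 1 2 4 9 10)|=9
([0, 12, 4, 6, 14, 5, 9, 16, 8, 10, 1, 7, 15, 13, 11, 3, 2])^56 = [0, 1, 14, 3, 11, 5, 6, 2, 8, 9, 10, 16, 12, 13, 7, 15, 4]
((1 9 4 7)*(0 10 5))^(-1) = (0 5 10)(1 7 4 9)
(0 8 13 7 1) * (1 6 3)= (0 8 13 7 6 3 1)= [8, 0, 2, 1, 4, 5, 3, 6, 13, 9, 10, 11, 12, 7]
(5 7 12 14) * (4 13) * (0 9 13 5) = [9, 1, 2, 3, 5, 7, 6, 12, 8, 13, 10, 11, 14, 4, 0] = (0 9 13 4 5 7 12 14)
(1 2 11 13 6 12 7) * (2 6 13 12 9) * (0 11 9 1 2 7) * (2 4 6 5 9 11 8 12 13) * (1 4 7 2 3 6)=[8, 5, 11, 6, 1, 9, 4, 7, 12, 2, 10, 13, 0, 3]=(0 8 12)(1 5 9 2 11 13 3 6 4)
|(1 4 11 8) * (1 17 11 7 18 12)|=|(1 4 7 18 12)(8 17 11)|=15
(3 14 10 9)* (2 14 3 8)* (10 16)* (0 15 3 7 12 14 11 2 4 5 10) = [15, 1, 11, 7, 5, 10, 6, 12, 4, 8, 9, 2, 14, 13, 16, 3, 0] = (0 15 3 7 12 14 16)(2 11)(4 5 10 9 8)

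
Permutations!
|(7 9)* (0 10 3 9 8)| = 6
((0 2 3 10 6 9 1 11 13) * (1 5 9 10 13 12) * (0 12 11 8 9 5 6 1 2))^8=(13)(1 6 8 10 9)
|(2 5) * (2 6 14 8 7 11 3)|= 8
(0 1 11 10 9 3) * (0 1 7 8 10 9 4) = (0 7 8 10 4)(1 11 9 3) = [7, 11, 2, 1, 0, 5, 6, 8, 10, 3, 4, 9]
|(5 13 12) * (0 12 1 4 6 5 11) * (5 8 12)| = 9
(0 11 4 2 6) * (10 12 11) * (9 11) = (0 10 12 9 11 4 2 6) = [10, 1, 6, 3, 2, 5, 0, 7, 8, 11, 12, 4, 9]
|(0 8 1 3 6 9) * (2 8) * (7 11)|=14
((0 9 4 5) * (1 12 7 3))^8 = ((0 9 4 5)(1 12 7 3))^8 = (12)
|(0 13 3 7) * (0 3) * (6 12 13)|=4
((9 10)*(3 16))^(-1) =(3 16)(9 10)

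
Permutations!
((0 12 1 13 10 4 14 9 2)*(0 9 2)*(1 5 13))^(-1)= (0 9 2 14 4 10 13 5 12)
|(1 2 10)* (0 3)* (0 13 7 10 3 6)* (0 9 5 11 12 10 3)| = 9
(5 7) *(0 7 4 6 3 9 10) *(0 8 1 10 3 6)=[7, 10, 2, 9, 0, 4, 6, 5, 1, 3, 8]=(0 7 5 4)(1 10 8)(3 9)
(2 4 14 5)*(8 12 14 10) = (2 4 10 8 12 14 5) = [0, 1, 4, 3, 10, 2, 6, 7, 12, 9, 8, 11, 14, 13, 5]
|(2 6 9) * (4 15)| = |(2 6 9)(4 15)| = 6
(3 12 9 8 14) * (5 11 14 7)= (3 12 9 8 7 5 11 14)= [0, 1, 2, 12, 4, 11, 6, 5, 7, 8, 10, 14, 9, 13, 3]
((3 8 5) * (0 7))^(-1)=(0 7)(3 5 8)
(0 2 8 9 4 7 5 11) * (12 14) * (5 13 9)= [2, 1, 8, 3, 7, 11, 6, 13, 5, 4, 10, 0, 14, 9, 12]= (0 2 8 5 11)(4 7 13 9)(12 14)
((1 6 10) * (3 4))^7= (1 6 10)(3 4)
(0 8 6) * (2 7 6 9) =(0 8 9 2 7 6) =[8, 1, 7, 3, 4, 5, 0, 6, 9, 2]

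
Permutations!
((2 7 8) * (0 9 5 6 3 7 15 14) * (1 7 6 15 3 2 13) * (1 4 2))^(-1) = ((0 9 5 15 14)(1 7 8 13 4 2 3 6))^(-1) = (0 14 15 5 9)(1 6 3 2 4 13 8 7)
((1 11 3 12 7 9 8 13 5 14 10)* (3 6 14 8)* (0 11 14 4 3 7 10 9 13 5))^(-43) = ((0 11 6 4 3 12 10 1 14 9 7 13)(5 8))^(-43) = (0 12 7 4 14 11 10 13 3 9 6 1)(5 8)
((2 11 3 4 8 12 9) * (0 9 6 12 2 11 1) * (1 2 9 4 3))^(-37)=(0 1 11 9 8 4)(6 12)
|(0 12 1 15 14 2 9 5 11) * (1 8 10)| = |(0 12 8 10 1 15 14 2 9 5 11)| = 11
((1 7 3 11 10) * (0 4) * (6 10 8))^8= ((0 4)(1 7 3 11 8 6 10))^8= (1 7 3 11 8 6 10)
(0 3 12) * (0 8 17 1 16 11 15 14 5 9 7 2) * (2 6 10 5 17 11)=(0 3 12 8 11 15 14 17 1 16 2)(5 9 7 6 10)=[3, 16, 0, 12, 4, 9, 10, 6, 11, 7, 5, 15, 8, 13, 17, 14, 2, 1]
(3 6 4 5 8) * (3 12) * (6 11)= (3 11 6 4 5 8 12)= [0, 1, 2, 11, 5, 8, 4, 7, 12, 9, 10, 6, 3]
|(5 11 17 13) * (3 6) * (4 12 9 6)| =20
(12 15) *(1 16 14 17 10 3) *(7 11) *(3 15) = (1 16 14 17 10 15 12 3)(7 11) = [0, 16, 2, 1, 4, 5, 6, 11, 8, 9, 15, 7, 3, 13, 17, 12, 14, 10]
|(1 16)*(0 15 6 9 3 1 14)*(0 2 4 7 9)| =24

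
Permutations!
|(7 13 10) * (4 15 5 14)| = |(4 15 5 14)(7 13 10)| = 12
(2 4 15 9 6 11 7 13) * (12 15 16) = (2 4 16 12 15 9 6 11 7 13) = [0, 1, 4, 3, 16, 5, 11, 13, 8, 6, 10, 7, 15, 2, 14, 9, 12]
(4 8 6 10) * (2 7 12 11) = (2 7 12 11)(4 8 6 10) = [0, 1, 7, 3, 8, 5, 10, 12, 6, 9, 4, 2, 11]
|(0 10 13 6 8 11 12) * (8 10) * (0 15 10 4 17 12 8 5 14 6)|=10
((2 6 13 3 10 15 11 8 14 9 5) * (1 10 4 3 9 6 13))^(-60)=(1 11 6 15 14 10 8)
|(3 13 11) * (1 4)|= |(1 4)(3 13 11)|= 6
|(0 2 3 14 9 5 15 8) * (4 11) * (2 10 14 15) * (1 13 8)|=|(0 10 14 9 5 2 3 15 1 13 8)(4 11)|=22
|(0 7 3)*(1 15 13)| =3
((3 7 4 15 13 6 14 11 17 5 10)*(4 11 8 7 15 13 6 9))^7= ((3 15 6 14 8 7 11 17 5 10)(4 13 9))^7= (3 17 8 15 5 7 6 10 11 14)(4 13 9)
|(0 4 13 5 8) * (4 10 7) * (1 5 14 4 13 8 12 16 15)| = 35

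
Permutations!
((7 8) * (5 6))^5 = ((5 6)(7 8))^5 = (5 6)(7 8)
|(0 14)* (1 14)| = |(0 1 14)| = 3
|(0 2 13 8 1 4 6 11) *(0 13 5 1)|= |(0 2 5 1 4 6 11 13 8)|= 9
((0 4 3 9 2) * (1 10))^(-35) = (1 10)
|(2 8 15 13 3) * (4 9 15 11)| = |(2 8 11 4 9 15 13 3)| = 8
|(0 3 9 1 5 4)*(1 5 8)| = 10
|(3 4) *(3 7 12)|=4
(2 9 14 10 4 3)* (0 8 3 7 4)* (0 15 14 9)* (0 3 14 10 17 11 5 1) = (0 8 14 17 11 5 1)(2 3)(4 7)(10 15) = [8, 0, 3, 2, 7, 1, 6, 4, 14, 9, 15, 5, 12, 13, 17, 10, 16, 11]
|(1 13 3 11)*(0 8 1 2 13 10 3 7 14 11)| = |(0 8 1 10 3)(2 13 7 14 11)| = 5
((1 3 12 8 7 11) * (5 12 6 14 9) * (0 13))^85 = ((0 13)(1 3 6 14 9 5 12 8 7 11))^85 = (0 13)(1 5)(3 12)(6 8)(7 14)(9 11)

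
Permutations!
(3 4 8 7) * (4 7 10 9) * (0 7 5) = (0 7 3 5)(4 8 10 9) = [7, 1, 2, 5, 8, 0, 6, 3, 10, 4, 9]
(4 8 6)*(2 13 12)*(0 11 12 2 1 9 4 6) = (0 11 12 1 9 4 8)(2 13) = [11, 9, 13, 3, 8, 5, 6, 7, 0, 4, 10, 12, 1, 2]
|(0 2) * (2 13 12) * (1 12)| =5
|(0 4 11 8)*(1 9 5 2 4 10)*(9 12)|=|(0 10 1 12 9 5 2 4 11 8)|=10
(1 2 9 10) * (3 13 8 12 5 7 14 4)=[0, 2, 9, 13, 3, 7, 6, 14, 12, 10, 1, 11, 5, 8, 4]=(1 2 9 10)(3 13 8 12 5 7 14 4)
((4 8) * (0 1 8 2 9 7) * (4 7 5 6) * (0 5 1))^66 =(1 7 6 2)(4 9 8 5)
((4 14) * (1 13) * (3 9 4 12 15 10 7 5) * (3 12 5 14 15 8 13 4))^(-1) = (1 13 8 12 5 14 7 10 15 4)(3 9)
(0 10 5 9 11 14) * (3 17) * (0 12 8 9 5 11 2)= (0 10 11 14 12 8 9 2)(3 17)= [10, 1, 0, 17, 4, 5, 6, 7, 9, 2, 11, 14, 8, 13, 12, 15, 16, 3]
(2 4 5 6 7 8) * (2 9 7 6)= (2 4 5)(7 8 9)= [0, 1, 4, 3, 5, 2, 6, 8, 9, 7]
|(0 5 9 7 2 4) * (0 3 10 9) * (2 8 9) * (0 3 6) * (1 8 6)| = 11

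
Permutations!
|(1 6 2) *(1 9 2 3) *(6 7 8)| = 10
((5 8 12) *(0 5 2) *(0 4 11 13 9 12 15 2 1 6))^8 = (0 9 2)(1 11 8)(4 5 12)(6 13 15)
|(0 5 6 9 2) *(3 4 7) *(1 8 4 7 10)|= |(0 5 6 9 2)(1 8 4 10)(3 7)|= 20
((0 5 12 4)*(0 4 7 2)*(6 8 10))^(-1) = (0 2 7 12 5)(6 10 8)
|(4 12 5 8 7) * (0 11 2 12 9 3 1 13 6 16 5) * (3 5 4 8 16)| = |(0 11 2 12)(1 13 6 3)(4 9 5 16)(7 8)| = 4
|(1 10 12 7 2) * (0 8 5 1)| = 8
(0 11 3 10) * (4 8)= (0 11 3 10)(4 8)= [11, 1, 2, 10, 8, 5, 6, 7, 4, 9, 0, 3]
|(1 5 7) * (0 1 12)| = 5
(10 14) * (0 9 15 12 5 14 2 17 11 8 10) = (0 9 15 12 5 14)(2 17 11 8 10) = [9, 1, 17, 3, 4, 14, 6, 7, 10, 15, 2, 8, 5, 13, 0, 12, 16, 11]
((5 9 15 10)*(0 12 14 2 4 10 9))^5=(0 10 2 12 5 4 14)(9 15)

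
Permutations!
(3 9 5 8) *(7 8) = (3 9 5 7 8) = [0, 1, 2, 9, 4, 7, 6, 8, 3, 5]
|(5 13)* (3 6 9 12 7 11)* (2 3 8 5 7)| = 5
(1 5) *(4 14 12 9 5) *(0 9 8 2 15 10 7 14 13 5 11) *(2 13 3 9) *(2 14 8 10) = (0 14 12 10 7 8 13 5 1 4 3 9 11)(2 15) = [14, 4, 15, 9, 3, 1, 6, 8, 13, 11, 7, 0, 10, 5, 12, 2]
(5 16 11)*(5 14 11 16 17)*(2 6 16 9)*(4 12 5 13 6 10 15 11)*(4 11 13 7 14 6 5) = (2 10 15 13 5 17 7 14 11 6 16 9)(4 12) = [0, 1, 10, 3, 12, 17, 16, 14, 8, 2, 15, 6, 4, 5, 11, 13, 9, 7]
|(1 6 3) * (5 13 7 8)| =12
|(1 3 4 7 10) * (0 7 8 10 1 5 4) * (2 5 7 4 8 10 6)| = 12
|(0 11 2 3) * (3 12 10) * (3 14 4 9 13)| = |(0 11 2 12 10 14 4 9 13 3)| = 10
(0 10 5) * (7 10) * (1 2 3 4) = (0 7 10 5)(1 2 3 4) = [7, 2, 3, 4, 1, 0, 6, 10, 8, 9, 5]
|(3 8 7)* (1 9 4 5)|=12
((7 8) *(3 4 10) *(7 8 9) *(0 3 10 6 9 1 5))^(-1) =(10)(0 5 1 7 9 6 4 3)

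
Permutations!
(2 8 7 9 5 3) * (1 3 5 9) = (9)(1 3 2 8 7) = [0, 3, 8, 2, 4, 5, 6, 1, 7, 9]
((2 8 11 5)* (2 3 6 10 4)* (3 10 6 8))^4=(2 5 3 10 8 4 11)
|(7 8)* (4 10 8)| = 4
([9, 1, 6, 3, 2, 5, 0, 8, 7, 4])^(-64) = [9, 1, 6, 3, 2, 5, 0, 7, 8, 4]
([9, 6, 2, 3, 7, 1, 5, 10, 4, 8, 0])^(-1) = (0 10 7 4 8 9)(1 5 6)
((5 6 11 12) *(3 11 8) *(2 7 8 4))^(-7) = (2 8 11 5 4 7 3 12 6)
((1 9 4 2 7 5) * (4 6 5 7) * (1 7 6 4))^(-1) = (1 2 4 9)(5 6 7)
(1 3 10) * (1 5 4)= (1 3 10 5 4)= [0, 3, 2, 10, 1, 4, 6, 7, 8, 9, 5]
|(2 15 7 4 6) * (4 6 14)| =|(2 15 7 6)(4 14)| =4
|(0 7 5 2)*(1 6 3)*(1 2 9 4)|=9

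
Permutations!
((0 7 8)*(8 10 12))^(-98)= (0 10 8 7 12)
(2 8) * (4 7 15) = (2 8)(4 7 15) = [0, 1, 8, 3, 7, 5, 6, 15, 2, 9, 10, 11, 12, 13, 14, 4]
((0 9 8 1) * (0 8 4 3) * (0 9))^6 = (9)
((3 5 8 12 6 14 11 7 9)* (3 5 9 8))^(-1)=((3 9 5)(6 14 11 7 8 12))^(-1)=(3 5 9)(6 12 8 7 11 14)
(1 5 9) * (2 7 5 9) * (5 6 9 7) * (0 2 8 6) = (0 2 5 8 6 9 1 7) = [2, 7, 5, 3, 4, 8, 9, 0, 6, 1]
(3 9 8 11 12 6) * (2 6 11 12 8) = (2 6 3 9)(8 12 11) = [0, 1, 6, 9, 4, 5, 3, 7, 12, 2, 10, 8, 11]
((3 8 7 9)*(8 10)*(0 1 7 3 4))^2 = ((0 1 7 9 4)(3 10 8))^2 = (0 7 4 1 9)(3 8 10)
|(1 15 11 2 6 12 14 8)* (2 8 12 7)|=|(1 15 11 8)(2 6 7)(12 14)|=12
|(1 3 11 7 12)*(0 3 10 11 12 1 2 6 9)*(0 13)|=|(0 3 12 2 6 9 13)(1 10 11 7)|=28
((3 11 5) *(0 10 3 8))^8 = ((0 10 3 11 5 8))^8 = (0 3 5)(8 10 11)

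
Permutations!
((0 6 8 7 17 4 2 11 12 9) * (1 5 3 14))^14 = (0 17 12 8 2)(1 3)(4 9 7 11 6)(5 14)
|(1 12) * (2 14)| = 2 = |(1 12)(2 14)|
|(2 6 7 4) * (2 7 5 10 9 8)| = 6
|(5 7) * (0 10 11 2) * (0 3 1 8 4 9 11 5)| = |(0 10 5 7)(1 8 4 9 11 2 3)| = 28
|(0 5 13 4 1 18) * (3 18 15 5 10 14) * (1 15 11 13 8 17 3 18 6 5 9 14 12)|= |(0 10 12 1 11 13 4 15 9 14 18)(3 6 5 8 17)|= 55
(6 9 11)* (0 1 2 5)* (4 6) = (0 1 2 5)(4 6 9 11) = [1, 2, 5, 3, 6, 0, 9, 7, 8, 11, 10, 4]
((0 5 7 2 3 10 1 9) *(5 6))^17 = ((0 6 5 7 2 3 10 1 9))^17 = (0 9 1 10 3 2 7 5 6)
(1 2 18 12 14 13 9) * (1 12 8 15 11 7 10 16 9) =(1 2 18 8 15 11 7 10 16 9 12 14 13) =[0, 2, 18, 3, 4, 5, 6, 10, 15, 12, 16, 7, 14, 1, 13, 11, 9, 17, 8]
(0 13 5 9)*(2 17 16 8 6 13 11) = [11, 1, 17, 3, 4, 9, 13, 7, 6, 0, 10, 2, 12, 5, 14, 15, 8, 16] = (0 11 2 17 16 8 6 13 5 9)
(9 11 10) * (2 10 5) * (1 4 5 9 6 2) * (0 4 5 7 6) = (0 4 7 6 2 10)(1 5)(9 11) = [4, 5, 10, 3, 7, 1, 2, 6, 8, 11, 0, 9]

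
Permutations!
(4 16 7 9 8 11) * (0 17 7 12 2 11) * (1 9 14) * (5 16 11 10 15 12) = (0 17 7 14 1 9 8)(2 10 15 12)(4 11)(5 16) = [17, 9, 10, 3, 11, 16, 6, 14, 0, 8, 15, 4, 2, 13, 1, 12, 5, 7]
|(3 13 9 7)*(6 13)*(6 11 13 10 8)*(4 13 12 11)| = |(3 4 13 9 7)(6 10 8)(11 12)| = 30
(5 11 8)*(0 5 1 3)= (0 5 11 8 1 3)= [5, 3, 2, 0, 4, 11, 6, 7, 1, 9, 10, 8]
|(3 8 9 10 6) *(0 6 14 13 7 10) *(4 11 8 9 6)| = 28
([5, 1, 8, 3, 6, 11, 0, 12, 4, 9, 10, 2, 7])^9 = [11, 1, 4, 3, 0, 2, 5, 12, 6, 9, 10, 8, 7]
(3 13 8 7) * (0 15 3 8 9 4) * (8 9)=(0 15 3 13 8 7 9 4)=[15, 1, 2, 13, 0, 5, 6, 9, 7, 4, 10, 11, 12, 8, 14, 3]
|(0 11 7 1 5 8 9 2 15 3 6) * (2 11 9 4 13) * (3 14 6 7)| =14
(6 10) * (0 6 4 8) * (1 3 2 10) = (0 6 1 3 2 10 4 8) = [6, 3, 10, 2, 8, 5, 1, 7, 0, 9, 4]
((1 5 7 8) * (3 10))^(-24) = (10)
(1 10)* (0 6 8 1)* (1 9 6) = [1, 10, 2, 3, 4, 5, 8, 7, 9, 6, 0] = (0 1 10)(6 8 9)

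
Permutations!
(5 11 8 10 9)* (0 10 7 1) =(0 10 9 5 11 8 7 1) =[10, 0, 2, 3, 4, 11, 6, 1, 7, 5, 9, 8]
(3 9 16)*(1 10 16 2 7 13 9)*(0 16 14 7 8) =(0 16 3 1 10 14 7 13 9 2 8) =[16, 10, 8, 1, 4, 5, 6, 13, 0, 2, 14, 11, 12, 9, 7, 15, 3]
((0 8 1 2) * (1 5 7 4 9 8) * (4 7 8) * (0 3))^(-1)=((0 1 2 3)(4 9)(5 8))^(-1)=(0 3 2 1)(4 9)(5 8)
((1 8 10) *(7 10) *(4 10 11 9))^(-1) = (1 10 4 9 11 7 8)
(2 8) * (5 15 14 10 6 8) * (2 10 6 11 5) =(5 15 14 6 8 10 11) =[0, 1, 2, 3, 4, 15, 8, 7, 10, 9, 11, 5, 12, 13, 6, 14]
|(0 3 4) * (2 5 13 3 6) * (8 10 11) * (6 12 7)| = |(0 12 7 6 2 5 13 3 4)(8 10 11)| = 9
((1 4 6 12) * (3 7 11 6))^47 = (1 6 7 4 12 11 3)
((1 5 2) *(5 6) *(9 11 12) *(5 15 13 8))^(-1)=((1 6 15 13 8 5 2)(9 11 12))^(-1)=(1 2 5 8 13 15 6)(9 12 11)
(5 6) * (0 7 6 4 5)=(0 7 6)(4 5)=[7, 1, 2, 3, 5, 4, 0, 6]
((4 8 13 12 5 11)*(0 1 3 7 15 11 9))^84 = ((0 1 3 7 15 11 4 8 13 12 5 9))^84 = (15)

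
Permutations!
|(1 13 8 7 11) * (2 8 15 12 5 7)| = |(1 13 15 12 5 7 11)(2 8)| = 14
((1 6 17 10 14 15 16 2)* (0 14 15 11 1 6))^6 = (17)(0 11)(1 14)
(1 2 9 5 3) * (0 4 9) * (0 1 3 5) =[4, 2, 1, 3, 9, 5, 6, 7, 8, 0] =(0 4 9)(1 2)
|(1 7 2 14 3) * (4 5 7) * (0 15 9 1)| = 10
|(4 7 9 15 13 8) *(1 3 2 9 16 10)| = |(1 3 2 9 15 13 8 4 7 16 10)| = 11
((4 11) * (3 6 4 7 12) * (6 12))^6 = (12)(4 7)(6 11)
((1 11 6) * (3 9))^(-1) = (1 6 11)(3 9)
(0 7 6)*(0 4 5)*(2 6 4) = (0 7 4 5)(2 6) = [7, 1, 6, 3, 5, 0, 2, 4]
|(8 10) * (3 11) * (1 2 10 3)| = |(1 2 10 8 3 11)| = 6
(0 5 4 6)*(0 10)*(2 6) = (0 5 4 2 6 10) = [5, 1, 6, 3, 2, 4, 10, 7, 8, 9, 0]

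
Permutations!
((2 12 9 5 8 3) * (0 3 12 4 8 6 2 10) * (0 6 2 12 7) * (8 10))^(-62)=(0 8)(2 4 10 6 12 9 5)(3 7)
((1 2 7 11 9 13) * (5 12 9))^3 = ((1 2 7 11 5 12 9 13))^3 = (1 11 9 2 5 13 7 12)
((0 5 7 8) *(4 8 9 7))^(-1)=(0 8 4 5)(7 9)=((0 5 4 8)(7 9))^(-1)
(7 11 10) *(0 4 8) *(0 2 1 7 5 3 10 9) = (0 4 8 2 1 7 11 9)(3 10 5) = [4, 7, 1, 10, 8, 3, 6, 11, 2, 0, 5, 9]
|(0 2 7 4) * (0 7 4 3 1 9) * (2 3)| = |(0 3 1 9)(2 4 7)| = 12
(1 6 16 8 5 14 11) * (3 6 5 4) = (1 5 14 11)(3 6 16 8 4) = [0, 5, 2, 6, 3, 14, 16, 7, 4, 9, 10, 1, 12, 13, 11, 15, 8]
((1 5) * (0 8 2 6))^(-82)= (0 2)(6 8)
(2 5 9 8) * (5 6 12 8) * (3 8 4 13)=(2 6 12 4 13 3 8)(5 9)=[0, 1, 6, 8, 13, 9, 12, 7, 2, 5, 10, 11, 4, 3]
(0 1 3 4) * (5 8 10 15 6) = [1, 3, 2, 4, 0, 8, 5, 7, 10, 9, 15, 11, 12, 13, 14, 6] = (0 1 3 4)(5 8 10 15 6)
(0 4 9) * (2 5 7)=(0 4 9)(2 5 7)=[4, 1, 5, 3, 9, 7, 6, 2, 8, 0]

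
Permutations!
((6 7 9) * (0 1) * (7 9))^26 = ((0 1)(6 9))^26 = (9)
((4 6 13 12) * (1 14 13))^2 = (1 13 4)(6 14 12)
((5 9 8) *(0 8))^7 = (0 9 5 8)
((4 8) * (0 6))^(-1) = (0 6)(4 8)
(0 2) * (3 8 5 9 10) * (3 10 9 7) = (10)(0 2)(3 8 5 7) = [2, 1, 0, 8, 4, 7, 6, 3, 5, 9, 10]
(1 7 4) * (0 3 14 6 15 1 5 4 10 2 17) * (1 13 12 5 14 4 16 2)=(0 3 4 14 6 15 13 12 5 16 2 17)(1 7 10)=[3, 7, 17, 4, 14, 16, 15, 10, 8, 9, 1, 11, 5, 12, 6, 13, 2, 0]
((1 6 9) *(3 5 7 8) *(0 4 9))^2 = ((0 4 9 1 6)(3 5 7 8))^2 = (0 9 6 4 1)(3 7)(5 8)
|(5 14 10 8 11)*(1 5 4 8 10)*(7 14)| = 12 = |(1 5 7 14)(4 8 11)|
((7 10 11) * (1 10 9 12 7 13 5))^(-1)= (1 5 13 11 10)(7 12 9)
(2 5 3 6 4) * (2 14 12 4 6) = (2 5 3)(4 14 12) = [0, 1, 5, 2, 14, 3, 6, 7, 8, 9, 10, 11, 4, 13, 12]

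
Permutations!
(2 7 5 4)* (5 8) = [0, 1, 7, 3, 2, 4, 6, 8, 5] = (2 7 8 5 4)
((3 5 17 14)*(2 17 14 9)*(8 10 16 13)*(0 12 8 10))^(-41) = (0 12 8)(2 17 9)(3 5 14)(10 16 13) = ((0 12 8)(2 17 9)(3 5 14)(10 16 13))^(-41)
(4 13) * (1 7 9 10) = (1 7 9 10)(4 13) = [0, 7, 2, 3, 13, 5, 6, 9, 8, 10, 1, 11, 12, 4]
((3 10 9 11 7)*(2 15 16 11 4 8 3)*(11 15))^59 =(2 7 11)(3 8 4 9 10)(15 16)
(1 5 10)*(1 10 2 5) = (10)(2 5) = [0, 1, 5, 3, 4, 2, 6, 7, 8, 9, 10]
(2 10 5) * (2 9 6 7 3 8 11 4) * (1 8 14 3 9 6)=(1 8 11 4 2 10 5 6 7 9)(3 14)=[0, 8, 10, 14, 2, 6, 7, 9, 11, 1, 5, 4, 12, 13, 3]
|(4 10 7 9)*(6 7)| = 5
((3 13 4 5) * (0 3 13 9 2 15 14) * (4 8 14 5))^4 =(0 15 14 2 8 9 13 3 5)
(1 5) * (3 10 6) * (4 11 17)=(1 5)(3 10 6)(4 11 17)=[0, 5, 2, 10, 11, 1, 3, 7, 8, 9, 6, 17, 12, 13, 14, 15, 16, 4]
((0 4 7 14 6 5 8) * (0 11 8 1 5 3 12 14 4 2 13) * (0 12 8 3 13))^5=(0 2)(1 5)(3 11 8)(4 7)(6 13 12 14)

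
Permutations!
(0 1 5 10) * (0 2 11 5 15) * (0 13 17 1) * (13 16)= (1 15 16 13 17)(2 11 5 10)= [0, 15, 11, 3, 4, 10, 6, 7, 8, 9, 2, 5, 12, 17, 14, 16, 13, 1]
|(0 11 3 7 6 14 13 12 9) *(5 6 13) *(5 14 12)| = |(14)(0 11 3 7 13 5 6 12 9)| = 9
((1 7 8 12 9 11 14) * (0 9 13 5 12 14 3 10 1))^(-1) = (0 14 8 7 1 10 3 11 9)(5 13 12)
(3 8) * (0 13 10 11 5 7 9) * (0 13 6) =(0 6)(3 8)(5 7 9 13 10 11) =[6, 1, 2, 8, 4, 7, 0, 9, 3, 13, 11, 5, 12, 10]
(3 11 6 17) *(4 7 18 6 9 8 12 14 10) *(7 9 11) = (3 7 18 6 17)(4 9 8 12 14 10) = [0, 1, 2, 7, 9, 5, 17, 18, 12, 8, 4, 11, 14, 13, 10, 15, 16, 3, 6]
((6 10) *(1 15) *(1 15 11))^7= (15)(1 11)(6 10)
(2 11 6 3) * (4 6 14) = (2 11 14 4 6 3) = [0, 1, 11, 2, 6, 5, 3, 7, 8, 9, 10, 14, 12, 13, 4]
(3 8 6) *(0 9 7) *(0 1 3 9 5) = (0 5)(1 3 8 6 9 7) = [5, 3, 2, 8, 4, 0, 9, 1, 6, 7]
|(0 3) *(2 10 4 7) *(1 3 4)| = 7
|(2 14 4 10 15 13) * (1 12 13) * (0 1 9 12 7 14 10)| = 30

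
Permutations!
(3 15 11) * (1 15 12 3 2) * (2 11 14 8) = [0, 15, 1, 12, 4, 5, 6, 7, 2, 9, 10, 11, 3, 13, 8, 14] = (1 15 14 8 2)(3 12)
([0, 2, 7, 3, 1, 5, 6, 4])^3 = (1 4 7 2)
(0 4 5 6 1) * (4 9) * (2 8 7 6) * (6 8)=(0 9 4 5 2 6 1)(7 8)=[9, 0, 6, 3, 5, 2, 1, 8, 7, 4]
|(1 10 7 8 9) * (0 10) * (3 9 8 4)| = |(0 10 7 4 3 9 1)| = 7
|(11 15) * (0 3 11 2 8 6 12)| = 8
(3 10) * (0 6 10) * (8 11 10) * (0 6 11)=(0 11 10 3 6 8)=[11, 1, 2, 6, 4, 5, 8, 7, 0, 9, 3, 10]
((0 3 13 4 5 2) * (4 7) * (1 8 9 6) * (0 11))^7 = (0 11 2 5 4 7 13 3)(1 6 9 8)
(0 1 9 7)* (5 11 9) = (0 1 5 11 9 7) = [1, 5, 2, 3, 4, 11, 6, 0, 8, 7, 10, 9]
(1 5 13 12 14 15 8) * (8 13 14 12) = (1 5 14 15 13 8) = [0, 5, 2, 3, 4, 14, 6, 7, 1, 9, 10, 11, 12, 8, 15, 13]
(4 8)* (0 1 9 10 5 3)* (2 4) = (0 1 9 10 5 3)(2 4 8) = [1, 9, 4, 0, 8, 3, 6, 7, 2, 10, 5]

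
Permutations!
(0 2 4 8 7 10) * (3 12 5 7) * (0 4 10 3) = [2, 1, 10, 12, 8, 7, 6, 3, 0, 9, 4, 11, 5] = (0 2 10 4 8)(3 12 5 7)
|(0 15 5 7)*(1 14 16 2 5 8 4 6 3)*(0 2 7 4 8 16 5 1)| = 11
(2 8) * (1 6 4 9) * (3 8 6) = (1 3 8 2 6 4 9) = [0, 3, 6, 8, 9, 5, 4, 7, 2, 1]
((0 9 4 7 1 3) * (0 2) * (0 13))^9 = (0 9 4 7 1 3 2 13)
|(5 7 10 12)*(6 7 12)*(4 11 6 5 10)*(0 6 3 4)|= |(0 6 7)(3 4 11)(5 12 10)|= 3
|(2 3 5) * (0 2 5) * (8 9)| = 6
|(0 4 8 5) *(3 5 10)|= |(0 4 8 10 3 5)|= 6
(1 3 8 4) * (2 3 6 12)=(1 6 12 2 3 8 4)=[0, 6, 3, 8, 1, 5, 12, 7, 4, 9, 10, 11, 2]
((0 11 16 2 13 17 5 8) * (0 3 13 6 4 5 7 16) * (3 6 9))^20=(2 16 7 17 13 3 9)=((0 11)(2 9 3 13 17 7 16)(4 5 8 6))^20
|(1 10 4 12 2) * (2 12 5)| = |(12)(1 10 4 5 2)| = 5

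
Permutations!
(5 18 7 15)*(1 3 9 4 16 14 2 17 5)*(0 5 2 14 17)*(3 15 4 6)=[5, 15, 0, 9, 16, 18, 3, 4, 8, 6, 10, 11, 12, 13, 14, 1, 17, 2, 7]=(0 5 18 7 4 16 17 2)(1 15)(3 9 6)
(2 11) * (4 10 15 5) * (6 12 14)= (2 11)(4 10 15 5)(6 12 14)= [0, 1, 11, 3, 10, 4, 12, 7, 8, 9, 15, 2, 14, 13, 6, 5]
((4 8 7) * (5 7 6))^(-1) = (4 7 5 6 8)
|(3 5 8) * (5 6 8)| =|(3 6 8)| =3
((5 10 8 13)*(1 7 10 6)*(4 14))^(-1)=(1 6 5 13 8 10 7)(4 14)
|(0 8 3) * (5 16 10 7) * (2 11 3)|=|(0 8 2 11 3)(5 16 10 7)|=20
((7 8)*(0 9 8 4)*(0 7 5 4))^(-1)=((0 9 8 5 4 7))^(-1)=(0 7 4 5 8 9)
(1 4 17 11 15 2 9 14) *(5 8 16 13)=[0, 4, 9, 3, 17, 8, 6, 7, 16, 14, 10, 15, 12, 5, 1, 2, 13, 11]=(1 4 17 11 15 2 9 14)(5 8 16 13)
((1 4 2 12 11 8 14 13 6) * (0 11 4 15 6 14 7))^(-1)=(0 7 8 11)(1 6 15)(2 4 12)(13 14)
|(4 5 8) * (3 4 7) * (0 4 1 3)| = |(0 4 5 8 7)(1 3)| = 10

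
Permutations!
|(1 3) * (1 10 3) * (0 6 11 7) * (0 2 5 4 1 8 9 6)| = |(1 8 9 6 11 7 2 5 4)(3 10)| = 18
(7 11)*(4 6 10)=(4 6 10)(7 11)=[0, 1, 2, 3, 6, 5, 10, 11, 8, 9, 4, 7]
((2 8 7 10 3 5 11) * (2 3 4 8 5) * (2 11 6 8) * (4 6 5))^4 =((2 4)(3 11)(6 8 7 10))^4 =(11)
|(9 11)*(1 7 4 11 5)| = 6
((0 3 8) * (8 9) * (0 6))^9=(0 6 8 9 3)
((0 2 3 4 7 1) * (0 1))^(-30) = (7)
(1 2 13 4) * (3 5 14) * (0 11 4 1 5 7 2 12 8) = (0 11 4 5 14 3 7 2 13 1 12 8) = [11, 12, 13, 7, 5, 14, 6, 2, 0, 9, 10, 4, 8, 1, 3]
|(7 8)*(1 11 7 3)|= |(1 11 7 8 3)|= 5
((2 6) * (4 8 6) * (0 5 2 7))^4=(0 8 5 6 2 7 4)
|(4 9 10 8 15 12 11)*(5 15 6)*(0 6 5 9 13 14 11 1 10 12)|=36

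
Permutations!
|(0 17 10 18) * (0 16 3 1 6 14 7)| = 10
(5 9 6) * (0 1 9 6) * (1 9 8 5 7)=[9, 8, 2, 3, 4, 6, 7, 1, 5, 0]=(0 9)(1 8 5 6 7)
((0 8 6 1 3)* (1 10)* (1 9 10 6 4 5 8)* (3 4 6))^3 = ((0 1 4 5 8 6 3)(9 10))^3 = (0 5 3 4 6 1 8)(9 10)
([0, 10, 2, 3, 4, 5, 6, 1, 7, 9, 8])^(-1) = (1 7 8 10)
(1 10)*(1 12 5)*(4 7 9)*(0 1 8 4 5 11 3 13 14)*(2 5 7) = [1, 10, 5, 13, 2, 8, 6, 9, 4, 7, 12, 3, 11, 14, 0] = (0 1 10 12 11 3 13 14)(2 5 8 4)(7 9)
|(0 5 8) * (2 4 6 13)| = 12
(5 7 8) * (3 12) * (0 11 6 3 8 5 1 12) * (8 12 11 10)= [10, 11, 2, 0, 4, 7, 3, 5, 1, 9, 8, 6, 12]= (12)(0 10 8 1 11 6 3)(5 7)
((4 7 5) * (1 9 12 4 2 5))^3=(1 4 9 7 12)(2 5)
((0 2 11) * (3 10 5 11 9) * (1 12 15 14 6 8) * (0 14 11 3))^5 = (0 9 2)(1 6 11 12 8 14 15)(3 5 10)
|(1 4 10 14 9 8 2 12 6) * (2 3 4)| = 12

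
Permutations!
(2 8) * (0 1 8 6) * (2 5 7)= (0 1 8 5 7 2 6)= [1, 8, 6, 3, 4, 7, 0, 2, 5]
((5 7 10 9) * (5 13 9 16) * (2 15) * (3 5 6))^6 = (16)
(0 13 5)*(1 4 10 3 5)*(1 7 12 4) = (0 13 7 12 4 10 3 5) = [13, 1, 2, 5, 10, 0, 6, 12, 8, 9, 3, 11, 4, 7]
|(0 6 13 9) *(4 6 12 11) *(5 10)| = |(0 12 11 4 6 13 9)(5 10)| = 14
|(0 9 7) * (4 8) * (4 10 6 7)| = 7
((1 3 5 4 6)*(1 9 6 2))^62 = ((1 3 5 4 2)(6 9))^62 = (9)(1 5 2 3 4)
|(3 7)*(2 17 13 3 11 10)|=7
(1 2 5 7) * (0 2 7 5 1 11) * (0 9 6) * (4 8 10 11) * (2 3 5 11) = (0 3 5 11 9 6)(1 7 4 8 10 2) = [3, 7, 1, 5, 8, 11, 0, 4, 10, 6, 2, 9]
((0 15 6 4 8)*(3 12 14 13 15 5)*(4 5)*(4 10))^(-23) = ((0 10 4 8)(3 12 14 13 15 6 5))^(-23) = (0 10 4 8)(3 6 13 12 5 15 14)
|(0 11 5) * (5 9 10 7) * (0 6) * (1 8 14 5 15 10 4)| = 9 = |(0 11 9 4 1 8 14 5 6)(7 15 10)|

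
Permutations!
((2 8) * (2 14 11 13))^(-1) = (2 13 11 14 8)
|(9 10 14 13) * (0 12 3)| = |(0 12 3)(9 10 14 13)| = 12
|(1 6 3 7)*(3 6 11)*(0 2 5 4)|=4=|(0 2 5 4)(1 11 3 7)|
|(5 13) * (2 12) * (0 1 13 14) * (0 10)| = 6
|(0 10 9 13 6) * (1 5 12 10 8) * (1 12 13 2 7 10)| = 28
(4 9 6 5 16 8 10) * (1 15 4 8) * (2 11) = (1 15 4 9 6 5 16)(2 11)(8 10) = [0, 15, 11, 3, 9, 16, 5, 7, 10, 6, 8, 2, 12, 13, 14, 4, 1]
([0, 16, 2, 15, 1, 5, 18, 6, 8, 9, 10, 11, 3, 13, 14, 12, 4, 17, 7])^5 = [0, 4, 2, 12, 16, 5, 7, 18, 8, 9, 10, 11, 15, 13, 14, 3, 1, 17, 6]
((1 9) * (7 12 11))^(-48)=(12)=((1 9)(7 12 11))^(-48)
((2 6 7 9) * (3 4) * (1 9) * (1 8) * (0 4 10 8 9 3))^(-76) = ((0 4)(1 3 10 8)(2 6 7 9))^(-76) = (10)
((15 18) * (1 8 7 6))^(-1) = ((1 8 7 6)(15 18))^(-1) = (1 6 7 8)(15 18)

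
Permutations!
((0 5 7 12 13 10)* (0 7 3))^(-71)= (0 5 3)(7 12 13 10)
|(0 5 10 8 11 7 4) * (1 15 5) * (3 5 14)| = 11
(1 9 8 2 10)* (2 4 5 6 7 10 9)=(1 2 9 8 4 5 6 7 10)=[0, 2, 9, 3, 5, 6, 7, 10, 4, 8, 1]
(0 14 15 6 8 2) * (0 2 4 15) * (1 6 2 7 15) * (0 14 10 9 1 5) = (0 10 9 1 6 8 4 5)(2 7 15) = [10, 6, 7, 3, 5, 0, 8, 15, 4, 1, 9, 11, 12, 13, 14, 2]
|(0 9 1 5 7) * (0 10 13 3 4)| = |(0 9 1 5 7 10 13 3 4)| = 9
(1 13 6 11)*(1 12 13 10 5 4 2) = [0, 10, 1, 3, 2, 4, 11, 7, 8, 9, 5, 12, 13, 6] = (1 10 5 4 2)(6 11 12 13)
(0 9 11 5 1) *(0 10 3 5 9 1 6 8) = (0 1 10 3 5 6 8)(9 11) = [1, 10, 2, 5, 4, 6, 8, 7, 0, 11, 3, 9]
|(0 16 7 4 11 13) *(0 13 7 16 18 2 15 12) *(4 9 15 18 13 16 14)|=10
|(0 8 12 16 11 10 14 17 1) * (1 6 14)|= 21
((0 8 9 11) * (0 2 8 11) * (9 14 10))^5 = ((0 11 2 8 14 10 9))^5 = (0 10 8 11 9 14 2)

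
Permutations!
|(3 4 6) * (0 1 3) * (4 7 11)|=|(0 1 3 7 11 4 6)|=7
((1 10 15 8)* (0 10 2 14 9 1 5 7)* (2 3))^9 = (0 8)(1 9 14 2 3)(5 10)(7 15)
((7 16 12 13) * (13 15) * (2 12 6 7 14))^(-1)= (2 14 13 15 12)(6 16 7)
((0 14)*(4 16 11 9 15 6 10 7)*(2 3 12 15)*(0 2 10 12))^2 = ((0 14 2 3)(4 16 11 9 10 7)(6 12 15))^2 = (0 2)(3 14)(4 11 10)(6 15 12)(7 16 9)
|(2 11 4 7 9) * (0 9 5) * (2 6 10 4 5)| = 9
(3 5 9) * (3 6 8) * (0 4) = (0 4)(3 5 9 6 8) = [4, 1, 2, 5, 0, 9, 8, 7, 3, 6]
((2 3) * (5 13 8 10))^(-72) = (13)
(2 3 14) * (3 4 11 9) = (2 4 11 9 3 14) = [0, 1, 4, 14, 11, 5, 6, 7, 8, 3, 10, 9, 12, 13, 2]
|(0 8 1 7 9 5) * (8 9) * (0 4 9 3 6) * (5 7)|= 6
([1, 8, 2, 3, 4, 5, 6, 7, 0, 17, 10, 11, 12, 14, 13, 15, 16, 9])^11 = (0 8 1)(9 17)(13 14)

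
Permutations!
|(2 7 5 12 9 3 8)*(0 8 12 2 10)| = 3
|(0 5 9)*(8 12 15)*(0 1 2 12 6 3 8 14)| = 24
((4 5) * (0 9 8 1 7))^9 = (0 7 1 8 9)(4 5)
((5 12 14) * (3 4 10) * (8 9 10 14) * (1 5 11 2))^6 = (1 3 5 4 12 14 8 11 9 2 10)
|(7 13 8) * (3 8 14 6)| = |(3 8 7 13 14 6)| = 6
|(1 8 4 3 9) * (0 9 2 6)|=8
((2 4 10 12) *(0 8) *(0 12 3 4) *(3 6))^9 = (0 8 12 2)(3 4 10 6)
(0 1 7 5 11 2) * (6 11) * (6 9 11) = (0 1 7 5 9 11 2) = [1, 7, 0, 3, 4, 9, 6, 5, 8, 11, 10, 2]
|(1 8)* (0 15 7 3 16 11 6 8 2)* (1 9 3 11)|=11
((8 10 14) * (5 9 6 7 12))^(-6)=(14)(5 12 7 6 9)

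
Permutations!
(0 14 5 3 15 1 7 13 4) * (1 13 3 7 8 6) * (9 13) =(0 14 5 7 3 15 9 13 4)(1 8 6) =[14, 8, 2, 15, 0, 7, 1, 3, 6, 13, 10, 11, 12, 4, 5, 9]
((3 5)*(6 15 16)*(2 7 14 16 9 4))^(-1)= ((2 7 14 16 6 15 9 4)(3 5))^(-1)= (2 4 9 15 6 16 14 7)(3 5)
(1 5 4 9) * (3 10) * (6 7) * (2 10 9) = (1 5 4 2 10 3 9)(6 7) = [0, 5, 10, 9, 2, 4, 7, 6, 8, 1, 3]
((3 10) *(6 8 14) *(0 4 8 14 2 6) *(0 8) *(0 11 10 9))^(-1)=(0 9 3 10 11 4)(2 8 14 6)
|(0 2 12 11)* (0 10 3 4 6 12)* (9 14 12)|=8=|(0 2)(3 4 6 9 14 12 11 10)|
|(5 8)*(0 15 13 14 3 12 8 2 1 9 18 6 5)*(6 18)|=|(18)(0 15 13 14 3 12 8)(1 9 6 5 2)|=35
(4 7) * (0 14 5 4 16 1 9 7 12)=(0 14 5 4 12)(1 9 7 16)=[14, 9, 2, 3, 12, 4, 6, 16, 8, 7, 10, 11, 0, 13, 5, 15, 1]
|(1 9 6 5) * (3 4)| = |(1 9 6 5)(3 4)| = 4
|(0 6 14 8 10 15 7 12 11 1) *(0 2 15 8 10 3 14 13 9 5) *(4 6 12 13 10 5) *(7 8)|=|(0 12 11 1 2 15 8 3 14 5)(4 6 10 7 13 9)|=30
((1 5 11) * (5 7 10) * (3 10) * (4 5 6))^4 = ((1 7 3 10 6 4 5 11))^4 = (1 6)(3 5)(4 7)(10 11)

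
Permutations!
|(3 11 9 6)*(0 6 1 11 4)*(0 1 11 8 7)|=14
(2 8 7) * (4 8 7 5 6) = (2 7)(4 8 5 6) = [0, 1, 7, 3, 8, 6, 4, 2, 5]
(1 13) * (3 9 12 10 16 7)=(1 13)(3 9 12 10 16 7)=[0, 13, 2, 9, 4, 5, 6, 3, 8, 12, 16, 11, 10, 1, 14, 15, 7]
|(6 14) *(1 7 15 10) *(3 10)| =10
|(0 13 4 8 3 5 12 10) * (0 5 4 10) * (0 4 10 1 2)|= 12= |(0 13 1 2)(3 10 5 12 4 8)|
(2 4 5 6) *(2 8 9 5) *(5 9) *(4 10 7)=[0, 1, 10, 3, 2, 6, 8, 4, 5, 9, 7]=(2 10 7 4)(5 6 8)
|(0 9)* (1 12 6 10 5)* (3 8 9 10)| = |(0 10 5 1 12 6 3 8 9)| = 9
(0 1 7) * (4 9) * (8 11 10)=(0 1 7)(4 9)(8 11 10)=[1, 7, 2, 3, 9, 5, 6, 0, 11, 4, 8, 10]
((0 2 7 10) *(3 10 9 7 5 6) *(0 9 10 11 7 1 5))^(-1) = (0 2)(1 9 10 7 11 3 6 5)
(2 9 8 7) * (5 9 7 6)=(2 7)(5 9 8 6)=[0, 1, 7, 3, 4, 9, 5, 2, 6, 8]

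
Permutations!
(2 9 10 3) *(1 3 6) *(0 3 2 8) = (0 3 8)(1 2 9 10 6) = [3, 2, 9, 8, 4, 5, 1, 7, 0, 10, 6]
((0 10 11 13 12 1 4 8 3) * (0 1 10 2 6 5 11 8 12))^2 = (0 6 11)(1 12 8)(2 5 13)(3 4 10)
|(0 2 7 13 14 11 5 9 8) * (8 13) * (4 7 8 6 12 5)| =9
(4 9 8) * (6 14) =(4 9 8)(6 14) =[0, 1, 2, 3, 9, 5, 14, 7, 4, 8, 10, 11, 12, 13, 6]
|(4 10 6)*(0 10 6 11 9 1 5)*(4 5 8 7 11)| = 5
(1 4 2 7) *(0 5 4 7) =[5, 7, 0, 3, 2, 4, 6, 1] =(0 5 4 2)(1 7)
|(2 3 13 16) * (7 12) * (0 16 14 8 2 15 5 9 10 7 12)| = 35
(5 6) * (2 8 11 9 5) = (2 8 11 9 5 6) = [0, 1, 8, 3, 4, 6, 2, 7, 11, 5, 10, 9]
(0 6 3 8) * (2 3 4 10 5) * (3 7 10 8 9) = (0 6 4 8)(2 7 10 5)(3 9) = [6, 1, 7, 9, 8, 2, 4, 10, 0, 3, 5]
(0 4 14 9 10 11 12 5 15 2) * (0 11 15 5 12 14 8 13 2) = [4, 1, 11, 3, 8, 5, 6, 7, 13, 10, 15, 14, 12, 2, 9, 0] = (0 4 8 13 2 11 14 9 10 15)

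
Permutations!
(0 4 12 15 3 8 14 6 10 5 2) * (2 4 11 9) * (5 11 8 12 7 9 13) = [8, 1, 0, 12, 7, 4, 10, 9, 14, 2, 11, 13, 15, 5, 6, 3] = (0 8 14 6 10 11 13 5 4 7 9 2)(3 12 15)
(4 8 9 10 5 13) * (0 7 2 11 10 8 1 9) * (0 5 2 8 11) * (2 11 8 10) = (0 7 10 11 2)(1 9 8 5 13 4) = [7, 9, 0, 3, 1, 13, 6, 10, 5, 8, 11, 2, 12, 4]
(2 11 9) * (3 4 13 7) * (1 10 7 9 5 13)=(1 10 7 3 4)(2 11 5 13 9)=[0, 10, 11, 4, 1, 13, 6, 3, 8, 2, 7, 5, 12, 9]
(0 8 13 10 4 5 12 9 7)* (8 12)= (0 12 9 7)(4 5 8 13 10)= [12, 1, 2, 3, 5, 8, 6, 0, 13, 7, 4, 11, 9, 10]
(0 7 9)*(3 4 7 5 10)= (0 5 10 3 4 7 9)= [5, 1, 2, 4, 7, 10, 6, 9, 8, 0, 3]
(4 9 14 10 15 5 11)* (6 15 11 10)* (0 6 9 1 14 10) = (0 6 15 5)(1 14 9 10 11 4) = [6, 14, 2, 3, 1, 0, 15, 7, 8, 10, 11, 4, 12, 13, 9, 5]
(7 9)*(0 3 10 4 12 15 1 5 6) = [3, 5, 2, 10, 12, 6, 0, 9, 8, 7, 4, 11, 15, 13, 14, 1] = (0 3 10 4 12 15 1 5 6)(7 9)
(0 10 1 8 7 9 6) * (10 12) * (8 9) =(0 12 10 1 9 6)(7 8) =[12, 9, 2, 3, 4, 5, 0, 8, 7, 6, 1, 11, 10]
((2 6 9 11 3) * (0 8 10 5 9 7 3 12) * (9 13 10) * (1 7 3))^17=((0 8 9 11 12)(1 7)(2 6 3)(5 13 10))^17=(0 9 12 8 11)(1 7)(2 3 6)(5 10 13)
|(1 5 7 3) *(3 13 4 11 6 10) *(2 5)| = 10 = |(1 2 5 7 13 4 11 6 10 3)|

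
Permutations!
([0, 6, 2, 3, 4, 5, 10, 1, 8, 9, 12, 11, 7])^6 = (1 6 10 12 7)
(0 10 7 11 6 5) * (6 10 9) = (0 9 6 5)(7 11 10) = [9, 1, 2, 3, 4, 0, 5, 11, 8, 6, 7, 10]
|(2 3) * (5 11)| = 2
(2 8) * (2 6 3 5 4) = [0, 1, 8, 5, 2, 4, 3, 7, 6] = (2 8 6 3 5 4)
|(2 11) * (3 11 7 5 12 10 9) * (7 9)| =4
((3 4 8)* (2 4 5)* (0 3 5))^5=((0 3)(2 4 8 5))^5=(0 3)(2 4 8 5)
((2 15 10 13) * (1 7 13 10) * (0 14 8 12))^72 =((0 14 8 12)(1 7 13 2 15))^72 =(1 13 15 7 2)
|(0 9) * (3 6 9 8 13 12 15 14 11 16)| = |(0 8 13 12 15 14 11 16 3 6 9)| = 11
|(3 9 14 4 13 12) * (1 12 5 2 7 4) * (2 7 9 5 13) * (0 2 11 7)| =24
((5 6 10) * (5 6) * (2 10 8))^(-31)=((2 10 6 8))^(-31)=(2 10 6 8)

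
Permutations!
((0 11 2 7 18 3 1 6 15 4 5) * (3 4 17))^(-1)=((0 11 2 7 18 4 5)(1 6 15 17 3))^(-1)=(0 5 4 18 7 2 11)(1 3 17 15 6)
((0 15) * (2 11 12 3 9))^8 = ((0 15)(2 11 12 3 9))^8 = (15)(2 3 11 9 12)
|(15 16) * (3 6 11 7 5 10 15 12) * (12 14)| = 10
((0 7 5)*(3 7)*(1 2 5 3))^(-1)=(0 5 2 1)(3 7)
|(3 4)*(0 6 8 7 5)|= |(0 6 8 7 5)(3 4)|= 10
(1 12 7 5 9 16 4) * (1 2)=(1 12 7 5 9 16 4 2)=[0, 12, 1, 3, 2, 9, 6, 5, 8, 16, 10, 11, 7, 13, 14, 15, 4]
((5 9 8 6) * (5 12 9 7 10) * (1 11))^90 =(6 9)(8 12)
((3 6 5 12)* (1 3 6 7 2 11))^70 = ((1 3 7 2 11)(5 12 6))^70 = (5 12 6)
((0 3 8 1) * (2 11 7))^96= (11)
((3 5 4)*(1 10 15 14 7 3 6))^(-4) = (1 3 10 5 15 4 14 6 7)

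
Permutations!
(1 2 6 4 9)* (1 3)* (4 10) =[0, 2, 6, 1, 9, 5, 10, 7, 8, 3, 4] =(1 2 6 10 4 9 3)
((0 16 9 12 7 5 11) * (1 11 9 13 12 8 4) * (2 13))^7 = ((0 16 2 13 12 7 5 9 8 4 1 11))^7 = (0 9 2 4 12 11 5 16 8 13 1 7)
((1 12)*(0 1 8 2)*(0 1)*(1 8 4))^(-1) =(1 4 12)(2 8)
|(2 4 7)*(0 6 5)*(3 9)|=6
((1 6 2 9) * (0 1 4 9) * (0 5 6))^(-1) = ((0 1)(2 5 6)(4 9))^(-1) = (0 1)(2 6 5)(4 9)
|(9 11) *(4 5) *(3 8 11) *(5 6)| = |(3 8 11 9)(4 6 5)| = 12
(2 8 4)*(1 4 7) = [0, 4, 8, 3, 2, 5, 6, 1, 7] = (1 4 2 8 7)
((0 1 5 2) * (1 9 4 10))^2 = (0 4 1 2 9 10 5)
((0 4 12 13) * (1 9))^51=(0 13 12 4)(1 9)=((0 4 12 13)(1 9))^51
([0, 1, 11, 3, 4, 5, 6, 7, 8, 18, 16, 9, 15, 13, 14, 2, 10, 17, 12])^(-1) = (2 15 12 18 9 11)(10 16)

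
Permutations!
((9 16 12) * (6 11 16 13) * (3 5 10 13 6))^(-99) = ((3 5 10 13)(6 11 16 12 9))^(-99) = (3 5 10 13)(6 11 16 12 9)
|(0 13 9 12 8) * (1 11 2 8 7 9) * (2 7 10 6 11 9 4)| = 12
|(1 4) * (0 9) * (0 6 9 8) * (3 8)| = |(0 3 8)(1 4)(6 9)| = 6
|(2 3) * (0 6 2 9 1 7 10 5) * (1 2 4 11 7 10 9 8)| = 12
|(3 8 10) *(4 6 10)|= |(3 8 4 6 10)|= 5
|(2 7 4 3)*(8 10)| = |(2 7 4 3)(8 10)| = 4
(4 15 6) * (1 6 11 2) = (1 6 4 15 11 2) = [0, 6, 1, 3, 15, 5, 4, 7, 8, 9, 10, 2, 12, 13, 14, 11]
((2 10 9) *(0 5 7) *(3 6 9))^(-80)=(10)(0 5 7)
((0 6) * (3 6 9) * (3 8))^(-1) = (0 6 3 8 9)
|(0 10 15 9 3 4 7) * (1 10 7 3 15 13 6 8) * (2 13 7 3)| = 10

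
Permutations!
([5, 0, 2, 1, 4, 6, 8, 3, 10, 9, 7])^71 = (0 1 3 7 10 8 6 5)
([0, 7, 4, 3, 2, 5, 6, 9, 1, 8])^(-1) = (1 8 9 7)(2 4)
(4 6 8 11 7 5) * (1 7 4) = (1 7 5)(4 6 8 11) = [0, 7, 2, 3, 6, 1, 8, 5, 11, 9, 10, 4]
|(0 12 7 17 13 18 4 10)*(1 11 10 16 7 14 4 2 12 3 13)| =14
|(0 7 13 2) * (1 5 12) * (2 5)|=7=|(0 7 13 5 12 1 2)|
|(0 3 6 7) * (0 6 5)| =|(0 3 5)(6 7)| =6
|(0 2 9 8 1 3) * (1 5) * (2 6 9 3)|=8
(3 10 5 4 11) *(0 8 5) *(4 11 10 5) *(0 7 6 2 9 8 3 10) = (0 3 5 11 10 7 6 2 9 8 4) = [3, 1, 9, 5, 0, 11, 2, 6, 4, 8, 7, 10]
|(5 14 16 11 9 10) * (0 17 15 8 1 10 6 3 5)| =|(0 17 15 8 1 10)(3 5 14 16 11 9 6)| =42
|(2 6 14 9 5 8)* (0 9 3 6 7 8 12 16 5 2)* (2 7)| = |(0 9 7 8)(3 6 14)(5 12 16)| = 12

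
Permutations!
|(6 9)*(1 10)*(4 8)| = 2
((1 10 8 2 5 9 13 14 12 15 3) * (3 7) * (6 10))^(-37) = (1 10 2 9 14 15 3 6 8 5 13 12 7)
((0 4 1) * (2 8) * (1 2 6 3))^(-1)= (0 1 3 6 8 2 4)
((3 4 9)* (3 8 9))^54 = ((3 4)(8 9))^54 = (9)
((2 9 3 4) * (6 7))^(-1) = (2 4 3 9)(6 7) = ((2 9 3 4)(6 7))^(-1)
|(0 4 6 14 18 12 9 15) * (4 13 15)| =6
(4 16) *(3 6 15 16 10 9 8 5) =[0, 1, 2, 6, 10, 3, 15, 7, 5, 8, 9, 11, 12, 13, 14, 16, 4] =(3 6 15 16 4 10 9 8 5)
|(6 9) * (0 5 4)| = |(0 5 4)(6 9)| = 6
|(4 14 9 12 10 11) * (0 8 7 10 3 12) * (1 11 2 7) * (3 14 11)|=42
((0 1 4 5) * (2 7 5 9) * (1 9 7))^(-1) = ((0 9 2 1 4 7 5))^(-1) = (0 5 7 4 1 2 9)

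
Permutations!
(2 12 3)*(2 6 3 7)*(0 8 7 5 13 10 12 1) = [8, 0, 1, 6, 4, 13, 3, 2, 7, 9, 12, 11, 5, 10] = (0 8 7 2 1)(3 6)(5 13 10 12)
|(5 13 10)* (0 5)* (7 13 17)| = 6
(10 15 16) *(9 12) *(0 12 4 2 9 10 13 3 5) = (0 12 10 15 16 13 3 5)(2 9 4) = [12, 1, 9, 5, 2, 0, 6, 7, 8, 4, 15, 11, 10, 3, 14, 16, 13]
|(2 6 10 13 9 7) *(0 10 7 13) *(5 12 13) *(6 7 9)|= |(0 10)(2 7)(5 12 13 6 9)|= 10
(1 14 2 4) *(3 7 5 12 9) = (1 14 2 4)(3 7 5 12 9) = [0, 14, 4, 7, 1, 12, 6, 5, 8, 3, 10, 11, 9, 13, 2]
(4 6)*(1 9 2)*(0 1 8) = (0 1 9 2 8)(4 6) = [1, 9, 8, 3, 6, 5, 4, 7, 0, 2]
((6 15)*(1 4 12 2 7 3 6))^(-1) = (1 15 6 3 7 2 12 4)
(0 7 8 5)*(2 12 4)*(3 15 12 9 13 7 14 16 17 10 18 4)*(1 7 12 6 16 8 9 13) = (0 14 8 5)(1 7 9)(2 13 12 3 15 6 16 17 10 18 4) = [14, 7, 13, 15, 2, 0, 16, 9, 5, 1, 18, 11, 3, 12, 8, 6, 17, 10, 4]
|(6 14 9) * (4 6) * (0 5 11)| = |(0 5 11)(4 6 14 9)| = 12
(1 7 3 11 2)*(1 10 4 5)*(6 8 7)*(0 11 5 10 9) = (0 11 2 9)(1 6 8 7 3 5)(4 10) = [11, 6, 9, 5, 10, 1, 8, 3, 7, 0, 4, 2]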